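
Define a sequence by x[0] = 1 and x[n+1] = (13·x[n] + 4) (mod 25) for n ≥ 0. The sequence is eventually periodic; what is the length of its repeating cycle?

x[0] = 1,  x[1] = 17,  x[2] = 0,  x[3] = 4,  x[4] = 6,  x[5] = 7,  x[6] = 20,  x[7] = 14,  x[8] = 11,  x[9] = 22,  x[10] = 15,  x[11] = 24,  x[12] = 16,  x[13] = 12,  x[14] = 10,  x[15] = 9,  x[16] = 21,  x[17] = 2,  x[18] = 5,  x[19] = 19,  x[20] = 1.
Since x[20] = x[0] = 1, the sequence is periodic with period 20.

20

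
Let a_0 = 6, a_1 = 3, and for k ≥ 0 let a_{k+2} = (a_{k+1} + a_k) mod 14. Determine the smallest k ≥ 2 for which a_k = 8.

Computing terms: a_0 = 6, a_1 = 3, a_2 = 9, a_3 = 12, a_4 = 7, a_5 = 5, a_6 = 12, a_7 = 3, a_8 = 1, a_9 = 4, a_{10} = 5, a_{11} = 9, a_{12} = 0, a_{13} = 9, a_{14} = 9, a_{15} = 4, a_{16} = 13, a_{17} = 3, a_{18} = 2, a_{19} = 5, a_{20} = 7, a_{21} = 12, a_{22} = 5, a_{23} = 3, a_{24} = 8, a_{25} = 11, a_{26} = 5, a_{27} = 2, a_{28} = 7, a_{29} = 9, a_{30} = 2, a_{31} = 11, a_{32} = 13, a_{33} = 10, a_{34} = 9, a_{35} = 5, a_{36} = 0, a_{37} = 5, a_{38} = 5, a_{39} = 10, a_{40} = 1, a_{41} = 11, a_{42} = 12, a_{43} = 9, a_{44} = 7, a_{45} = 2, a_{46} = 9, a_{47} = 11, a_{48} = 6, a_{49} = 3.
The sequence repeats with period 48.
The value 8 first appears (with k ≥ 2) at a_{24}.

24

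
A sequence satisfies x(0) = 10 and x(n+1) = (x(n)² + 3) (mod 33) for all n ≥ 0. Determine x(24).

Computing terms: x(0) = 10,  x(1) = 4,  x(2) = 19,  x(3) = 1,  x(4) = 4.
Since x(4) = x(1) = 4, the sequence is eventually periodic: after a pre-period of length 1 it cycles with period 3.
For n ≥ 1, x(n) depends only on (n - 1) mod 3. (24 - 1) mod 3 = 2, so x(24) = x(3) = 1.

1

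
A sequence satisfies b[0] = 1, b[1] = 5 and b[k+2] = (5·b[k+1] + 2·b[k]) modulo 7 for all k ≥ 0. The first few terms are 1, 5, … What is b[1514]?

1

Computing terms: b[0] = 1; b[1] = 5; b[2] = 6; b[3] = 5; b[4] = 2; b[5] = 6; b[6] = 6; b[7] = 0; b[8] = 5; b[9] = 4; b[10] = 2; b[11] = 4; b[12] = 3; b[13] = 2; b[14] = 2; b[15] = 0; b[16] = 4; b[17] = 6; b[18] = 3; b[19] = 6; b[20] = 1; b[21] = 3; b[22] = 3; b[23] = 0; b[24] = 6; b[25] = 2; b[26] = 1; b[27] = 2; b[28] = 5; b[29] = 1; b[30] = 1; b[31] = 0; b[32] = 2; b[33] = 3; b[34] = 5; b[35] = 3; b[36] = 4; b[37] = 5; b[38] = 5; b[39] = 0; b[40] = 3; b[41] = 1; b[42] = 4; b[43] = 1; b[44] = 6; b[45] = 4; b[46] = 4; b[47] = 0; b[48] = 1; b[49] = 5.
The sequence repeats with period 48.
(1514 - 0) mod 48 = 26, so b[1514] = b[26] = 1.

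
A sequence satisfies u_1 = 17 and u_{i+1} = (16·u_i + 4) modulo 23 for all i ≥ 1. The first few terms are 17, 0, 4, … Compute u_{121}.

8

u_1 = 17, u_2 = 0, u_3 = 4, u_4 = 22, u_5 = 11, u_6 = 19, u_7 = 9, u_8 = 10, u_9 = 3, u_{10} = 6, u_{11} = 8, u_{12} = 17.
Since u_{12} = u_1 = 17, the sequence is periodic with period 11.
So u_{121} = u_{1 + ((121-1) mod 11)} = u_{11} = 8.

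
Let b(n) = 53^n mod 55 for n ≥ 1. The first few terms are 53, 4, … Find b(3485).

We have b(1) = 53,  b(2) = 4,  b(3) = 47,  b(4) = 16,  b(5) = 23,  b(6) = 9,  b(7) = 37,  b(8) = 36,  b(9) = 38,  b(10) = 34,  b(11) = 42,  b(12) = 26,  b(13) = 3,  b(14) = 49,  b(15) = 12,  b(16) = 31,  b(17) = 48,  b(18) = 14,  b(19) = 27,  b(20) = 1,  b(21) = 53.
Since b(21) = b(1) = 53, the sequence is periodic with period 20.
So b(3485) = b(1 + ((3485-1) mod 20)) = b(5) = 23.

23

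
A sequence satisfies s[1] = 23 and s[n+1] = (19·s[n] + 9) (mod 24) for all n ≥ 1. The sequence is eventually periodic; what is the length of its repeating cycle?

s[1] = 23,  s[2] = 14,  s[3] = 11,  s[4] = 2,  s[5] = 23.
The sequence repeats with period 4.

4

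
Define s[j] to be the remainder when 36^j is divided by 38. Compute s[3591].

20

Listing terms: s[1] = 36,  s[2] = 4,  s[3] = 30,  s[4] = 16,  s[5] = 6,  s[6] = 26,  s[7] = 24,  s[8] = 28,  s[9] = 20,  s[10] = 36.
Since s[10] = s[1] = 36, the sequence is periodic with period 9.
(3591 - 1) mod 9 = 8, so s[3591] = s[9] = 20.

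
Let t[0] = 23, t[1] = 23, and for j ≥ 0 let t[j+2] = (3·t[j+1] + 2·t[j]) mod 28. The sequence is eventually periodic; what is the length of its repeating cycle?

48

Listing terms: t[0] = 23, t[1] = 23, t[2] = 3, t[3] = 27, t[4] = 3, t[5] = 7, t[6] = 27, t[7] = 11, t[8] = 3, t[9] = 3, t[10] = 15, t[11] = 23, t[12] = 15, t[13] = 7, t[14] = 23, t[15] = 27, t[16] = 15, t[17] = 15, t[18] = 19, t[19] = 3, t[20] = 19, t[21] = 7, t[22] = 3, t[23] = 23, t[24] = 19, t[25] = 19, t[26] = 11, t[27] = 15, t[28] = 11, t[29] = 7, t[30] = 15, t[31] = 3, t[32] = 11, t[33] = 11, t[34] = 27, t[35] = 19, t[36] = 27, t[37] = 7, t[38] = 19, t[39] = 15, t[40] = 27, t[41] = 27, t[42] = 23, t[43] = 11, t[44] = 23, t[45] = 7, t[46] = 11, t[47] = 19, t[48] = 23, t[49] = 23.
Since (t[48], t[49]) = (t[0], t[1]) = (23, 23) (two consecutive terms determine the rest), the sequence is periodic with period 48.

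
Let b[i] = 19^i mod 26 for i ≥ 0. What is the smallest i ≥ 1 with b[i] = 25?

Listing terms: b[0] = 1, b[1] = 19, b[2] = 23, b[3] = 21, b[4] = 9, b[5] = 15, b[6] = 25, b[7] = 7, b[8] = 3, b[9] = 5, b[10] = 17, b[11] = 11, b[12] = 1.
The sequence repeats with period 12.
The value 25 first appears (with i ≥ 1) at b[6].

6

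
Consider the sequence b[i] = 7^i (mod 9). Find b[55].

7

b[0] = 1,  b[1] = 7,  b[2] = 4,  b[3] = 1.
Since b[3] = b[0] = 1, the sequence is periodic with period 3.
So b[55] = b[0 + ((55-0) mod 3)] = b[1] = 7.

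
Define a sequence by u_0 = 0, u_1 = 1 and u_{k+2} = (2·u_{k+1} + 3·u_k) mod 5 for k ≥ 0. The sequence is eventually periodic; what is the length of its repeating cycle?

4

u_0 = 0; u_1 = 1; u_2 = 2; u_3 = 2; u_4 = 0; u_5 = 1.
The sequence repeats with period 4.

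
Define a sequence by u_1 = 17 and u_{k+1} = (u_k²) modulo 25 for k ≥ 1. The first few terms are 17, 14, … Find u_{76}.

u_1 = 17,  u_2 = 14,  u_3 = 21,  u_4 = 16,  u_5 = 6,  u_6 = 11,  u_7 = 21.
Since u_7 = u_3 = 21, the sequence is eventually periodic: after a pre-period of length 2 it cycles with period 4.
For k ≥ 3, u_k depends only on (k - 3) mod 4. (76 - 3) mod 4 = 1, so u_{76} = u_4 = 16.

16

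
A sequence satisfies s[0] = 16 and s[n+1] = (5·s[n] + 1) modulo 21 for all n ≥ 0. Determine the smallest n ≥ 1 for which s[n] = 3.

5

s[0] = 16, s[1] = 18, s[2] = 7, s[3] = 15, s[4] = 13, s[5] = 3, s[6] = 16.
The sequence repeats with period 6.
The value 3 first appears (with n ≥ 1) at s[5].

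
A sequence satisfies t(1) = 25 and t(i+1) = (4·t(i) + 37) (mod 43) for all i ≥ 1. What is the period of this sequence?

7

Computing terms: t(1) = 25; t(2) = 8; t(3) = 26; t(4) = 12; t(5) = 42; t(6) = 33; t(7) = 40; t(8) = 25.
The sequence repeats with period 7.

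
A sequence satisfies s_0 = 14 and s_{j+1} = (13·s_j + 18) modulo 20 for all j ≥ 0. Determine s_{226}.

Computing terms: s_0 = 14; s_1 = 0; s_2 = 18; s_3 = 12; s_4 = 14.
The sequence repeats with period 4.
(226 - 0) mod 4 = 2, so s_{226} = s_2 = 18.

18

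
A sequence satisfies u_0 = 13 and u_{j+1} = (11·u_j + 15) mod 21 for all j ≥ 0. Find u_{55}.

11

Listing terms: u_0 = 13, u_1 = 11, u_2 = 10, u_3 = 20, u_4 = 4, u_5 = 17, u_6 = 13.
Since u_6 = u_0 = 13, the sequence is periodic with period 6.
(55 - 0) mod 6 = 1, so u_{55} = u_1 = 11.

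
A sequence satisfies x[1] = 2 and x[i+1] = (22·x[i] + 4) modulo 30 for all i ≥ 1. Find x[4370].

x[1] = 2,  x[2] = 18,  x[3] = 10,  x[4] = 14,  x[5] = 12,  x[6] = 28,  x[7] = 20,  x[8] = 24,  x[9] = 22,  x[10] = 8,  x[11] = 0,  x[12] = 4,  x[13] = 2.
Since x[13] = x[1] = 2, the sequence is periodic with period 12.
So x[4370] = x[1 + ((4370-1) mod 12)] = x[2] = 18.

18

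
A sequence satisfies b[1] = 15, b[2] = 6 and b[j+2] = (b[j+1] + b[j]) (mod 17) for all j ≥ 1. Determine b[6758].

We have b[1] = 15,  b[2] = 6,  b[3] = 4,  b[4] = 10,  b[5] = 14,  b[6] = 7,  b[7] = 4,  b[8] = 11,  b[9] = 15,  b[10] = 9,  b[11] = 7,  b[12] = 16,  b[13] = 6,  b[14] = 5,  b[15] = 11,  b[16] = 16,  b[17] = 10,  b[18] = 9,  b[19] = 2,  b[20] = 11,  b[21] = 13,  b[22] = 7,  b[23] = 3,  b[24] = 10,  b[25] = 13,  b[26] = 6,  b[27] = 2,  b[28] = 8,  b[29] = 10,  b[30] = 1,  b[31] = 11,  b[32] = 12,  b[33] = 6,  b[34] = 1,  b[35] = 7,  b[36] = 8,  b[37] = 15,  b[38] = 6.
The sequence repeats with period 36.
So b[6758] = b[1 + ((6758-1) mod 36)] = b[26] = 6.

6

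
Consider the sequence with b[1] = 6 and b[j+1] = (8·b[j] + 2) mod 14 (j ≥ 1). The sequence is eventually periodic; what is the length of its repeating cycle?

7

We have b[1] = 6; b[2] = 8; b[3] = 10; b[4] = 12; b[5] = 0; b[6] = 2; b[7] = 4; b[8] = 6.
Since b[8] = b[1] = 6, the sequence is periodic with period 7.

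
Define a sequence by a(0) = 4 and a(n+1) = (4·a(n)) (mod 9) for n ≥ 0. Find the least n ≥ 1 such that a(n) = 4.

3

We have a(0) = 4; a(1) = 7; a(2) = 1; a(3) = 4.
Since a(3) = a(0) = 4, the sequence is periodic with period 3.
The value 4 next appears (with n ≥ 1) at a(3).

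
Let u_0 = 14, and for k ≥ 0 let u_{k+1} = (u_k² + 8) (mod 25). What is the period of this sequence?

We have u_0 = 14,  u_1 = 4,  u_2 = 24,  u_3 = 9,  u_4 = 14.
Since u_4 = u_0 = 14, the sequence is periodic with period 4.

4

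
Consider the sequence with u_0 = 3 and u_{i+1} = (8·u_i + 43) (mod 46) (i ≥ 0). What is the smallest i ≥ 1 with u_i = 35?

We have u_0 = 3, u_1 = 21, u_2 = 27, u_3 = 29, u_4 = 45, u_5 = 35, u_6 = 1, u_7 = 5, u_8 = 37, u_9 = 17, u_{10} = 41, u_{11} = 3.
Since u_{11} = u_0 = 3, the sequence is periodic with period 11.
The value 35 first appears (with i ≥ 1) at u_5.

5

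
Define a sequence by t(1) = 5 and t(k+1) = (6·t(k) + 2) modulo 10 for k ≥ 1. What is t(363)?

4

Listing terms: t(1) = 5; t(2) = 2; t(3) = 4; t(4) = 6; t(5) = 8; t(6) = 0; t(7) = 2.
Since t(7) = t(2) = 2, the sequence is eventually periodic: after a pre-period of length 1 it cycles with period 5.
For k ≥ 2, t(k) depends only on (k - 2) mod 5. (363 - 2) mod 5 = 1, so t(363) = t(3) = 4.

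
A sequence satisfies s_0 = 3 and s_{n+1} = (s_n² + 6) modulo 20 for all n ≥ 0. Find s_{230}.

11

Listing terms: s_0 = 3, s_1 = 15, s_2 = 11, s_3 = 7, s_4 = 15.
Since s_4 = s_1 = 15, the sequence is eventually periodic: after a pre-period of length 1 it cycles with period 3.
For n ≥ 1, s_n depends only on (n - 1) mod 3. (230 - 1) mod 3 = 1, so s_{230} = s_2 = 11.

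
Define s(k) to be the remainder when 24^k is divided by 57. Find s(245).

Computing terms: s(1) = 24,  s(2) = 6,  s(3) = 30,  s(4) = 36,  s(5) = 9,  s(6) = 45,  s(7) = 54,  s(8) = 42,  s(9) = 39,  s(10) = 24.
Since s(10) = s(1) = 24, the sequence is periodic with period 9.
(245 - 1) mod 9 = 1, so s(245) = s(2) = 6.

6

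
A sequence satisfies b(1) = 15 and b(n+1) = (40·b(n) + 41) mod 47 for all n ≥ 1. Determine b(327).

27

Computing terms: b(1) = 15,  b(2) = 30,  b(3) = 19,  b(4) = 2,  b(5) = 27,  b(6) = 40,  b(7) = 43,  b(8) = 22,  b(9) = 28,  b(10) = 33,  b(11) = 45,  b(12) = 8,  b(13) = 32,  b(14) = 5,  b(15) = 6,  b(16) = 46,  b(17) = 1,  b(18) = 34,  b(19) = 38,  b(20) = 10,  b(21) = 18,  b(22) = 9,  b(23) = 25,  b(24) = 7,  b(25) = 39,  b(26) = 3,  b(27) = 20,  b(28) = 42,  b(29) = 29,  b(30) = 26,  b(31) = 0,  b(32) = 41,  b(33) = 36,  b(34) = 24,  b(35) = 14,  b(36) = 37,  b(37) = 17,  b(38) = 16,  b(39) = 23,  b(40) = 21,  b(41) = 35,  b(42) = 31,  b(43) = 12,  b(44) = 4,  b(45) = 13,  b(46) = 44,  b(47) = 15.
The sequence repeats with period 46.
So b(327) = b(1 + ((327-1) mod 46)) = b(5) = 27.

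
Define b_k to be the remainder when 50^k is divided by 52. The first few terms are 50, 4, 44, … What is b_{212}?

We have b_1 = 50, b_2 = 4, b_3 = 44, b_4 = 16, b_5 = 20, b_6 = 12, b_7 = 28, b_8 = 48, b_9 = 8, b_{10} = 36, b_{11} = 32, b_{12} = 40, b_{13} = 24, b_{14} = 4.
Since b_{14} = b_2 = 4, the sequence is eventually periodic: after a pre-period of length 1 it cycles with period 12.
For k ≥ 2, b_k depends only on (k - 2) mod 12. (212 - 2) mod 12 = 6, so b_{212} = b_8 = 48.

48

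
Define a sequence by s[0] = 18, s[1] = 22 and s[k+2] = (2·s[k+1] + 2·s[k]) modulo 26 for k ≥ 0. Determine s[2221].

22

Listing terms: s[0] = 18, s[1] = 22, s[2] = 2, s[3] = 22, s[4] = 22, s[5] = 10, s[6] = 12, s[7] = 18, s[8] = 8, s[9] = 0, s[10] = 16, s[11] = 6, s[12] = 18, s[13] = 22.
The sequence repeats with period 12.
(2221 - 0) mod 12 = 1, so s[2221] = s[1] = 22.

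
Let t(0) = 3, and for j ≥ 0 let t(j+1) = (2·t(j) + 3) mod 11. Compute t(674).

Listing terms: t(0) = 3, t(1) = 9, t(2) = 10, t(3) = 1, t(4) = 5, t(5) = 2, t(6) = 7, t(7) = 6, t(8) = 4, t(9) = 0, t(10) = 3.
The sequence repeats with period 10.
So t(674) = t(0 + ((674-0) mod 10)) = t(4) = 5.

5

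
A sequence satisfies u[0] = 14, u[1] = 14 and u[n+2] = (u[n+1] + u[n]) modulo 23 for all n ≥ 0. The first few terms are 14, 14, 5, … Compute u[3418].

4

Listing terms: u[0] = 14; u[1] = 14; u[2] = 5; u[3] = 19; u[4] = 1; u[5] = 20; u[6] = 21; u[7] = 18; u[8] = 16; u[9] = 11; u[10] = 4; u[11] = 15; u[12] = 19; u[13] = 11; u[14] = 7; u[15] = 18; u[16] = 2; u[17] = 20; u[18] = 22; u[19] = 19; u[20] = 18; u[21] = 14; u[22] = 9; u[23] = 0; u[24] = 9; u[25] = 9; u[26] = 18; u[27] = 4; u[28] = 22; u[29] = 3; u[30] = 2; u[31] = 5; u[32] = 7; u[33] = 12; u[34] = 19; u[35] = 8; u[36] = 4; u[37] = 12; u[38] = 16; u[39] = 5; u[40] = 21; u[41] = 3; u[42] = 1; u[43] = 4; u[44] = 5; u[45] = 9; u[46] = 14; u[47] = 0; u[48] = 14; u[49] = 14.
The sequence repeats with period 48.
(3418 - 0) mod 48 = 10, so u[3418] = u[10] = 4.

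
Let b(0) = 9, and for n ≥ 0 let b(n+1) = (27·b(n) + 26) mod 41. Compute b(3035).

29

b(0) = 9, b(1) = 23, b(2) = 32, b(3) = 29, b(4) = 30, b(5) = 16, b(6) = 7, b(7) = 10, b(8) = 9.
Since b(8) = b(0) = 9, the sequence is periodic with period 8.
So b(3035) = b(0 + ((3035-0) mod 8)) = b(3) = 29.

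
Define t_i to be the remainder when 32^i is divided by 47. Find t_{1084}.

9

We have t_1 = 32; t_2 = 37; t_3 = 9; t_4 = 6; t_5 = 4; t_6 = 34; t_7 = 7; t_8 = 36; t_9 = 24; t_{10} = 16; t_{11} = 42; t_{12} = 28; t_{13} = 3; t_{14} = 2; t_{15} = 17; t_{16} = 27; t_{17} = 18; t_{18} = 12; t_{19} = 8; t_{20} = 21; t_{21} = 14; t_{22} = 25; t_{23} = 1; t_{24} = 32.
The sequence repeats with period 23.
So t_{1084} = t_{1 + ((1084-1) mod 23)} = t_3 = 9.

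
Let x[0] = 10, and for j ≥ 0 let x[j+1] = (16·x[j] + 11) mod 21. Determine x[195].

10

We have x[0] = 10, x[1] = 3, x[2] = 17, x[3] = 10.
Since x[3] = x[0] = 10, the sequence is periodic with period 3.
(195 - 0) mod 3 = 0, so x[195] = x[0] = 10.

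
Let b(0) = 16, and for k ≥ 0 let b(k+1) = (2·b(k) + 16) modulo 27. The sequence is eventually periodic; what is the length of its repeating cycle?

18

Listing terms: b(0) = 16, b(1) = 21, b(2) = 4, b(3) = 24, b(4) = 10, b(5) = 9, b(6) = 7, b(7) = 3, b(8) = 22, b(9) = 6, b(10) = 1, b(11) = 18, b(12) = 25, b(13) = 12, b(14) = 13, b(15) = 15, b(16) = 19, b(17) = 0, b(18) = 16.
Since b(18) = b(0) = 16, the sequence is periodic with period 18.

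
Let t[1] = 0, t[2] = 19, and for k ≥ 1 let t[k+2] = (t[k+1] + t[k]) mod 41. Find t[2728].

1

Computing terms: t[1] = 0, t[2] = 19, t[3] = 19, t[4] = 38, t[5] = 16, t[6] = 13, t[7] = 29, t[8] = 1, t[9] = 30, t[10] = 31, t[11] = 20, t[12] = 10, t[13] = 30, t[14] = 40, t[15] = 29, t[16] = 28, t[17] = 16, t[18] = 3, t[19] = 19, t[20] = 22, t[21] = 0, t[22] = 22, t[23] = 22, t[24] = 3, t[25] = 25, t[26] = 28, t[27] = 12, t[28] = 40, t[29] = 11, t[30] = 10, t[31] = 21, t[32] = 31, t[33] = 11, t[34] = 1, t[35] = 12, t[36] = 13, t[37] = 25, t[38] = 38, t[39] = 22, t[40] = 19, t[41] = 0, t[42] = 19.
The sequence repeats with period 40.
(2728 - 1) mod 40 = 7, so t[2728] = t[8] = 1.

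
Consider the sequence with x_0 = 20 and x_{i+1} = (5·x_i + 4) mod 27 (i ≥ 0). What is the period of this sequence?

Listing terms: x_0 = 20, x_1 = 23, x_2 = 11, x_3 = 5, x_4 = 2, x_5 = 14, x_6 = 20.
The sequence repeats with period 6.

6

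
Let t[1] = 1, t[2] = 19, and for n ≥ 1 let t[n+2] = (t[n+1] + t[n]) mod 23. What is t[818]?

19

Computing terms: t[1] = 1,  t[2] = 19,  t[3] = 20,  t[4] = 16,  t[5] = 13,  t[6] = 6,  t[7] = 19,  t[8] = 2,  t[9] = 21,  t[10] = 0,  t[11] = 21,  t[12] = 21,  t[13] = 19,  t[14] = 17,  t[15] = 13,  t[16] = 7,  t[17] = 20,  t[18] = 4,  t[19] = 1,  t[20] = 5,  t[21] = 6,  t[22] = 11,  t[23] = 17,  t[24] = 5,  t[25] = 22,  t[26] = 4,  t[27] = 3,  t[28] = 7,  t[29] = 10,  t[30] = 17,  t[31] = 4,  t[32] = 21,  t[33] = 2,  t[34] = 0,  t[35] = 2,  t[36] = 2,  t[37] = 4,  t[38] = 6,  t[39] = 10,  t[40] = 16,  t[41] = 3,  t[42] = 19,  t[43] = 22,  t[44] = 18,  t[45] = 17,  t[46] = 12,  t[47] = 6,  t[48] = 18,  t[49] = 1,  t[50] = 19.
Since (t[49], t[50]) = (t[1], t[2]) = (1, 19) (two consecutive terms determine the rest), the sequence is periodic with period 48.
(818 - 1) mod 48 = 1, so t[818] = t[2] = 19.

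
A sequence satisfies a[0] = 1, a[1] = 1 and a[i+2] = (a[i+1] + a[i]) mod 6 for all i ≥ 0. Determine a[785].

a[0] = 1,  a[1] = 1,  a[2] = 2,  a[3] = 3,  a[4] = 5,  a[5] = 2,  a[6] = 1,  a[7] = 3,  a[8] = 4,  a[9] = 1,  a[10] = 5,  a[11] = 0,  a[12] = 5,  a[13] = 5,  a[14] = 4,  a[15] = 3,  a[16] = 1,  a[17] = 4,  a[18] = 5,  a[19] = 3,  a[20] = 2,  a[21] = 5,  a[22] = 1,  a[23] = 0,  a[24] = 1,  a[25] = 1.
Since (a[24], a[25]) = (a[0], a[1]) = (1, 1) (two consecutive terms determine the rest), the sequence is periodic with period 24.
So a[785] = a[0 + ((785-0) mod 24)] = a[17] = 4.

4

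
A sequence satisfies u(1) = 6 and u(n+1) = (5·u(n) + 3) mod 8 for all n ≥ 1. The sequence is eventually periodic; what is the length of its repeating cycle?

Computing terms: u(1) = 6, u(2) = 1, u(3) = 0, u(4) = 3, u(5) = 2, u(6) = 5, u(7) = 4, u(8) = 7, u(9) = 6.
The sequence repeats with period 8.

8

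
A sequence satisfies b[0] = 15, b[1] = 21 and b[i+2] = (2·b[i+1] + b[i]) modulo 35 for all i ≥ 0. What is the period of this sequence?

b[0] = 15, b[1] = 21, b[2] = 22, b[3] = 30, b[4] = 12, b[5] = 19, b[6] = 15, b[7] = 14, b[8] = 8, b[9] = 30, b[10] = 33, b[11] = 26, b[12] = 15, b[13] = 21.
The sequence repeats with period 12.

12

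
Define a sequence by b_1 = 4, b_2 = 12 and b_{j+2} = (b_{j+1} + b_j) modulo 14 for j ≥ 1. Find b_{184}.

Listing terms: b_1 = 4,  b_2 = 12,  b_3 = 2,  b_4 = 0,  b_5 = 2,  b_6 = 2,  b_7 = 4,  b_8 = 6,  b_9 = 10,  b_{10} = 2,  b_{11} = 12,  b_{12} = 0,  b_{13} = 12,  b_{14} = 12,  b_{15} = 10,  b_{16} = 8,  b_{17} = 4,  b_{18} = 12.
Since (b_{17}, b_{18}) = (b_1, b_2) = (4, 12) (two consecutive terms determine the rest), the sequence is periodic with period 16.
(184 - 1) mod 16 = 7, so b_{184} = b_8 = 6.

6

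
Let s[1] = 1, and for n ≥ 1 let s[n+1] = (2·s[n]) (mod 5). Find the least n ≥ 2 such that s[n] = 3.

Computing terms: s[1] = 1,  s[2] = 2,  s[3] = 4,  s[4] = 3,  s[5] = 1.
Since s[5] = s[1] = 1, the sequence is periodic with period 4.
The value 3 first appears (with n ≥ 2) at s[4].

4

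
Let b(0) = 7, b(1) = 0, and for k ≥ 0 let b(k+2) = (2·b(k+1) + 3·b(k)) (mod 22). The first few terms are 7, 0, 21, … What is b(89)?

We have b(0) = 7,  b(1) = 0,  b(2) = 21,  b(3) = 20,  b(4) = 15,  b(5) = 2,  b(6) = 5,  b(7) = 16,  b(8) = 3,  b(9) = 10,  b(10) = 7,  b(11) = 0.
The sequence repeats with period 10.
So b(89) = b(0 + ((89-0) mod 10)) = b(9) = 10.

10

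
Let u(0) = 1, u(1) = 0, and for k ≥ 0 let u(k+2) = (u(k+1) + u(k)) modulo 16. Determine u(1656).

1

Computing terms: u(0) = 1,  u(1) = 0,  u(2) = 1,  u(3) = 1,  u(4) = 2,  u(5) = 3,  u(6) = 5,  u(7) = 8,  u(8) = 13,  u(9) = 5,  u(10) = 2,  u(11) = 7,  u(12) = 9,  u(13) = 0,  u(14) = 9,  u(15) = 9,  u(16) = 2,  u(17) = 11,  u(18) = 13,  u(19) = 8,  u(20) = 5,  u(21) = 13,  u(22) = 2,  u(23) = 15,  u(24) = 1,  u(25) = 0.
The sequence repeats with period 24.
(1656 - 0) mod 24 = 0, so u(1656) = u(0) = 1.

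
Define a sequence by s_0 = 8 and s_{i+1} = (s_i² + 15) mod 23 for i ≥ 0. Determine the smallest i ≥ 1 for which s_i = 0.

2

Computing terms: s_0 = 8,  s_1 = 10,  s_2 = 0,  s_3 = 15,  s_4 = 10.
Since s_4 = s_1 = 10, the sequence is eventually periodic: after a pre-period of length 1 it cycles with period 3.
The value 0 first appears (with i ≥ 1) at s_2.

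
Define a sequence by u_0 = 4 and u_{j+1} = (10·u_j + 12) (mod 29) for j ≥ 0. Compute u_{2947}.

Computing terms: u_0 = 4, u_1 = 23, u_2 = 10, u_3 = 25, u_4 = 1, u_5 = 22, u_6 = 0, u_7 = 12, u_8 = 16, u_9 = 27, u_{10} = 21, u_{11} = 19, u_{12} = 28, u_{13} = 2, u_{14} = 3, u_{15} = 13, u_{16} = 26, u_{17} = 11, u_{18} = 6, u_{19} = 14, u_{20} = 7, u_{21} = 24, u_{22} = 20, u_{23} = 9, u_{24} = 15, u_{25} = 17, u_{26} = 8, u_{27} = 5, u_{28} = 4.
Since u_{28} = u_0 = 4, the sequence is periodic with period 28.
(2947 - 0) mod 28 = 7, so u_{2947} = u_7 = 12.

12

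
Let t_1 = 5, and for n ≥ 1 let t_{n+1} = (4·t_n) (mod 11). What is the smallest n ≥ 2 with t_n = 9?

2

We have t_1 = 5,  t_2 = 9,  t_3 = 3,  t_4 = 1,  t_5 = 4,  t_6 = 5.
Since t_6 = t_1 = 5, the sequence is periodic with period 5.
The value 9 first appears (with n ≥ 2) at t_2.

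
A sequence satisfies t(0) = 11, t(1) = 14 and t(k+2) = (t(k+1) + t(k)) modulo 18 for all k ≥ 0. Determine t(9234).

13

t(0) = 11, t(1) = 14, t(2) = 7, t(3) = 3, t(4) = 10, t(5) = 13, t(6) = 5, t(7) = 0, t(8) = 5, t(9) = 5, t(10) = 10, t(11) = 15, t(12) = 7, t(13) = 4, t(14) = 11, t(15) = 15, t(16) = 8, t(17) = 5, t(18) = 13, t(19) = 0, t(20) = 13, t(21) = 13, t(22) = 8, t(23) = 3, t(24) = 11, t(25) = 14.
The sequence repeats with period 24.
So t(9234) = t(0 + ((9234-0) mod 24)) = t(18) = 13.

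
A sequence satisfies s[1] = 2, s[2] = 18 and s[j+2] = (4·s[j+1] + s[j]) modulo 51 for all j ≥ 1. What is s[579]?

Listing terms: s[1] = 2, s[2] = 18, s[3] = 23, s[4] = 8, s[5] = 4, s[6] = 24, s[7] = 49, s[8] = 16, s[9] = 11, s[10] = 9, s[11] = 47, s[12] = 44, s[13] = 19, s[14] = 18, s[15] = 40, s[16] = 25, s[17] = 38, s[18] = 24, s[19] = 32, s[20] = 50, s[21] = 28, s[22] = 9, s[23] = 13, s[24] = 10, s[25] = 2, s[26] = 18.
Since (s[25], s[26]) = (s[1], s[2]) = (2, 18) (two consecutive terms determine the rest), the sequence is periodic with period 24.
So s[579] = s[1 + ((579-1) mod 24)] = s[3] = 23.

23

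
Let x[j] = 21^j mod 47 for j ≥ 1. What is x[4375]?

Computing terms: x[1] = 21; x[2] = 18; x[3] = 2; x[4] = 42; x[5] = 36; x[6] = 4; x[7] = 37; x[8] = 25; x[9] = 8; x[10] = 27; x[11] = 3; x[12] = 16; x[13] = 7; x[14] = 6; x[15] = 32; x[16] = 14; x[17] = 12; x[18] = 17; x[19] = 28; x[20] = 24; x[21] = 34; x[22] = 9; x[23] = 1; x[24] = 21.
Since x[24] = x[1] = 21, the sequence is periodic with period 23.
So x[4375] = x[1 + ((4375-1) mod 23)] = x[5] = 36.

36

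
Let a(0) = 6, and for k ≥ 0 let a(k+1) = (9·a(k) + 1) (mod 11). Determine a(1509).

a(0) = 6,  a(1) = 0,  a(2) = 1,  a(3) = 10,  a(4) = 3,  a(5) = 6.
Since a(5) = a(0) = 6, the sequence is periodic with period 5.
So a(1509) = a(0 + ((1509-0) mod 5)) = a(4) = 3.

3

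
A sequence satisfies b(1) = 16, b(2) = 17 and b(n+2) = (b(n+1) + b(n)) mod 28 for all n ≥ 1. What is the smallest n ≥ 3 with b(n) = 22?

4

b(1) = 16, b(2) = 17, b(3) = 5, b(4) = 22, b(5) = 27, b(6) = 21, b(7) = 20, b(8) = 13, b(9) = 5, b(10) = 18, b(11) = 23, b(12) = 13, b(13) = 8, b(14) = 21, b(15) = 1, b(16) = 22, b(17) = 23, b(18) = 17, b(19) = 12, b(20) = 1, b(21) = 13, b(22) = 14, b(23) = 27, b(24) = 13, b(25) = 12, b(26) = 25, b(27) = 9, b(28) = 6, b(29) = 15, b(30) = 21, b(31) = 8, b(32) = 1, b(33) = 9, b(34) = 10, b(35) = 19, b(36) = 1, b(37) = 20, b(38) = 21, b(39) = 13, b(40) = 6, b(41) = 19, b(42) = 25, b(43) = 16, b(44) = 13, b(45) = 1, b(46) = 14, b(47) = 15, b(48) = 1, b(49) = 16, b(50) = 17.
The sequence repeats with period 48.
The value 22 first appears (with n ≥ 3) at b(4).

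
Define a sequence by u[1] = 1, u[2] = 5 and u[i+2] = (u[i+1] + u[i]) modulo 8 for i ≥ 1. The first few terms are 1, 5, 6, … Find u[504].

u[1] = 1,  u[2] = 5,  u[3] = 6,  u[4] = 3,  u[5] = 1,  u[6] = 4,  u[7] = 5,  u[8] = 1,  u[9] = 6,  u[10] = 7,  u[11] = 5,  u[12] = 4,  u[13] = 1,  u[14] = 5.
Since (u[13], u[14]) = (u[1], u[2]) = (1, 5) (two consecutive terms determine the rest), the sequence is periodic with period 12.
(504 - 1) mod 12 = 11, so u[504] = u[12] = 4.

4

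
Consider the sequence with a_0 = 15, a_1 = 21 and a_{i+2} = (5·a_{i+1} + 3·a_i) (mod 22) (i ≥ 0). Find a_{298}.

Listing terms: a_0 = 15,  a_1 = 21,  a_2 = 18,  a_3 = 21,  a_4 = 5,  a_5 = 0,  a_6 = 15,  a_7 = 9,  a_8 = 2,  a_9 = 15,  a_{10} = 15,  a_{11} = 10,  a_{12} = 7,  a_{13} = 21,  a_{14} = 16,  a_{15} = 11,  a_{16} = 15,  a_{17} = 20,  a_{18} = 13,  a_{19} = 15,  a_{20} = 4,  a_{21} = 21,  a_{22} = 7,  a_{23} = 10,  a_{24} = 5,  a_{25} = 11,  a_{26} = 4,  a_{27} = 9,  a_{28} = 13,  a_{29} = 4,  a_{30} = 15,  a_{31} = 21.
The sequence repeats with period 30.
(298 - 0) mod 30 = 28, so a_{298} = a_{28} = 13.

13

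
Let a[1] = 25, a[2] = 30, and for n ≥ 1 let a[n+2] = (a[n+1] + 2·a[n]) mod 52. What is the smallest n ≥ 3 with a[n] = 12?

We have a[1] = 25; a[2] = 30; a[3] = 28; a[4] = 36; a[5] = 40; a[6] = 8; a[7] = 36; a[8] = 0; a[9] = 20; a[10] = 20; a[11] = 8; a[12] = 48; a[13] = 12; a[14] = 4; a[15] = 28; a[16] = 36.
Since (a[15], a[16]) = (a[3], a[4]) = (28, 36) (two consecutive terms determine the rest), the sequence is eventually periodic: after a pre-period of length 2 it cycles with period 12.
The value 12 first appears (with n ≥ 3) at a[13].

13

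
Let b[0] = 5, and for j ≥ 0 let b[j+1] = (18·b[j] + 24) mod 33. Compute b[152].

We have b[0] = 5; b[1] = 15; b[2] = 30; b[3] = 3; b[4] = 12; b[5] = 9; b[6] = 21; b[7] = 6; b[8] = 0; b[9] = 24; b[10] = 27; b[11] = 15.
Since b[11] = b[1] = 15, the sequence is eventually periodic: after a pre-period of length 1 it cycles with period 10.
For j ≥ 1, b[j] depends only on (j - 1) mod 10. (152 - 1) mod 10 = 1, so b[152] = b[2] = 30.

30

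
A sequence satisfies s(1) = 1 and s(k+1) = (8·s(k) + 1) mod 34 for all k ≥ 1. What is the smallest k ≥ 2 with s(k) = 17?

8

Listing terms: s(1) = 1; s(2) = 9; s(3) = 5; s(4) = 7; s(5) = 23; s(6) = 15; s(7) = 19; s(8) = 17; s(9) = 1.
Since s(9) = s(1) = 1, the sequence is periodic with period 8.
The value 17 first appears (with k ≥ 2) at s(8).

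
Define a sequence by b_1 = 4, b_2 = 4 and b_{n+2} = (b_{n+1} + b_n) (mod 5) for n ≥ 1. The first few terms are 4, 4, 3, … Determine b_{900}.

0

We have b_1 = 4; b_2 = 4; b_3 = 3; b_4 = 2; b_5 = 0; b_6 = 2; b_7 = 2; b_8 = 4; b_9 = 1; b_{10} = 0; b_{11} = 1; b_{12} = 1; b_{13} = 2; b_{14} = 3; b_{15} = 0; b_{16} = 3; b_{17} = 3; b_{18} = 1; b_{19} = 4; b_{20} = 0; b_{21} = 4; b_{22} = 4.
The sequence repeats with period 20.
(900 - 1) mod 20 = 19, so b_{900} = b_{20} = 0.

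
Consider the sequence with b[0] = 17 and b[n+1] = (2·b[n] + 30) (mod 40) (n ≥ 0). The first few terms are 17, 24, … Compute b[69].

Listing terms: b[0] = 17; b[1] = 24; b[2] = 38; b[3] = 26; b[4] = 2; b[5] = 34; b[6] = 18; b[7] = 26.
Since b[7] = b[3] = 26, the sequence is eventually periodic: after a pre-period of length 3 it cycles with period 4.
For n ≥ 3, b[n] depends only on (n - 3) mod 4. (69 - 3) mod 4 = 2, so b[69] = b[5] = 34.

34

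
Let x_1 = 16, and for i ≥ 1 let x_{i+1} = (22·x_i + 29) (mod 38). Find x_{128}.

1

Listing terms: x_1 = 16, x_2 = 1, x_3 = 13, x_4 = 11, x_5 = 5, x_6 = 25, x_7 = 9, x_8 = 37, x_9 = 7, x_{10} = 31, x_{11} = 27, x_{12} = 15, x_{13} = 17, x_{14} = 23, x_{15} = 3, x_{16} = 19, x_{17} = 29, x_{18} = 21, x_{19} = 35, x_{20} = 1.
Since x_{20} = x_2 = 1, the sequence is eventually periodic: after a pre-period of length 1 it cycles with period 18.
For i ≥ 2, x_i depends only on (i - 2) mod 18. (128 - 2) mod 18 = 0, so x_{128} = x_2 = 1.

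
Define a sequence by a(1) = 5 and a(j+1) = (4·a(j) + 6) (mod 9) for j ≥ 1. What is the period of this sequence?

3

Computing terms: a(1) = 5, a(2) = 8, a(3) = 2, a(4) = 5.
Since a(4) = a(1) = 5, the sequence is periodic with period 3.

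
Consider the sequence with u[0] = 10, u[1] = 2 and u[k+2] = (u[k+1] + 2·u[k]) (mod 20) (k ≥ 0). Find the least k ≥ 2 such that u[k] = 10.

4

Listing terms: u[0] = 10; u[1] = 2; u[2] = 2; u[3] = 6; u[4] = 10; u[5] = 2.
Since (u[4], u[5]) = (u[0], u[1]) = (10, 2) (two consecutive terms determine the rest), the sequence is periodic with period 4.
The value 10 next appears (with k ≥ 2) at u[4].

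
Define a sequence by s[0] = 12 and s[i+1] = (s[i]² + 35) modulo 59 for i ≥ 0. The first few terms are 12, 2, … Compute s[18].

Listing terms: s[0] = 12; s[1] = 2; s[2] = 39; s[3] = 22; s[4] = 47; s[5] = 2.
Since s[5] = s[1] = 2, the sequence is eventually periodic: after a pre-period of length 1 it cycles with period 4.
For i ≥ 1, s[i] depends only on (i - 1) mod 4. (18 - 1) mod 4 = 1, so s[18] = s[2] = 39.

39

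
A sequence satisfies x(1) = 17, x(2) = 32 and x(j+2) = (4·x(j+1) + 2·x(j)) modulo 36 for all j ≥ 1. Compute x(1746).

0

Computing terms: x(1) = 17,  x(2) = 32,  x(3) = 18,  x(4) = 28,  x(5) = 4,  x(6) = 0,  x(7) = 8,  x(8) = 32,  x(9) = 0,  x(10) = 28,  x(11) = 4.
Since (x(10), x(11)) = (x(4), x(5)) = (28, 4) (two consecutive terms determine the rest), the sequence is eventually periodic: after a pre-period of length 3 it cycles with period 6.
For j ≥ 4, x(j) depends only on (j - 4) mod 6. (1746 - 4) mod 6 = 2, so x(1746) = x(6) = 0.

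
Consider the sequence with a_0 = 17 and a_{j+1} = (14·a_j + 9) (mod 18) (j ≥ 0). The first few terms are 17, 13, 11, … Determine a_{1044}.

17

Listing terms: a_0 = 17; a_1 = 13; a_2 = 11; a_3 = 1; a_4 = 5; a_5 = 7; a_6 = 17.
The sequence repeats with period 6.
So a_{1044} = a_{0 + ((1044-0) mod 6)} = a_0 = 17.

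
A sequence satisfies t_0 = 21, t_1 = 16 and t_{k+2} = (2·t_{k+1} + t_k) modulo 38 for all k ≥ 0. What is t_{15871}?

22

t_0 = 21; t_1 = 16; t_2 = 15; t_3 = 8; t_4 = 31; t_5 = 32; t_6 = 19; t_7 = 32; t_8 = 7; t_9 = 8; t_{10} = 23; t_{11} = 16; t_{12} = 17; t_{13} = 12; t_{14} = 3; t_{15} = 18; t_{16} = 1; t_{17} = 20; t_{18} = 3; t_{19} = 26; t_{20} = 17; t_{21} = 22; t_{22} = 23; t_{23} = 30; t_{24} = 7; t_{25} = 6; t_{26} = 19; t_{27} = 6; t_{28} = 31; t_{29} = 30; t_{30} = 15; t_{31} = 22; t_{32} = 21; t_{33} = 26; t_{34} = 35; t_{35} = 20; t_{36} = 37; t_{37} = 18; t_{38} = 35; t_{39} = 12; t_{40} = 21; t_{41} = 16.
The sequence repeats with period 40.
So t_{15871} = t_{0 + ((15871-0) mod 40)} = t_{31} = 22.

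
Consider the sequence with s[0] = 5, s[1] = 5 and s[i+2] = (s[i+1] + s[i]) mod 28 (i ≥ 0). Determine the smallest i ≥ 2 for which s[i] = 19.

Computing terms: s[0] = 5; s[1] = 5; s[2] = 10; s[3] = 15; s[4] = 25; s[5] = 12; s[6] = 9; s[7] = 21; s[8] = 2; s[9] = 23; s[10] = 25; s[11] = 20; s[12] = 17; s[13] = 9; s[14] = 26; s[15] = 7; s[16] = 5; s[17] = 12; s[18] = 17; s[19] = 1; s[20] = 18; s[21] = 19; s[22] = 9; s[23] = 0; s[24] = 9; s[25] = 9; s[26] = 18; s[27] = 27; s[28] = 17; s[29] = 16; s[30] = 5; s[31] = 21; s[32] = 26; s[33] = 19; s[34] = 17; s[35] = 8; s[36] = 25; s[37] = 5; s[38] = 2; s[39] = 7; s[40] = 9; s[41] = 16; s[42] = 25; s[43] = 13; s[44] = 10; s[45] = 23; s[46] = 5; s[47] = 0; s[48] = 5; s[49] = 5.
The sequence repeats with period 48.
The value 19 first appears (with i ≥ 2) at s[21].

21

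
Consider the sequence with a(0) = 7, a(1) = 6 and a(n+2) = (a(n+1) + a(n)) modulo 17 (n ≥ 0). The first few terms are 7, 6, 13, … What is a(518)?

a(0) = 7; a(1) = 6; a(2) = 13; a(3) = 2; a(4) = 15; a(5) = 0; a(6) = 15; a(7) = 15; a(8) = 13; a(9) = 11; a(10) = 7; a(11) = 1; a(12) = 8; a(13) = 9; a(14) = 0; a(15) = 9; a(16) = 9; a(17) = 1; a(18) = 10; a(19) = 11; a(20) = 4; a(21) = 15; a(22) = 2; a(23) = 0; a(24) = 2; a(25) = 2; a(26) = 4; a(27) = 6; a(28) = 10; a(29) = 16; a(30) = 9; a(31) = 8; a(32) = 0; a(33) = 8; a(34) = 8; a(35) = 16; a(36) = 7; a(37) = 6.
The sequence repeats with period 36.
So a(518) = a(0 + ((518-0) mod 36)) = a(14) = 0.

0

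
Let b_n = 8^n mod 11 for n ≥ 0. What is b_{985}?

10

Computing terms: b_0 = 1, b_1 = 8, b_2 = 9, b_3 = 6, b_4 = 4, b_5 = 10, b_6 = 3, b_7 = 2, b_8 = 5, b_9 = 7, b_{10} = 1.
The sequence repeats with period 10.
(985 - 0) mod 10 = 5, so b_{985} = b_5 = 10.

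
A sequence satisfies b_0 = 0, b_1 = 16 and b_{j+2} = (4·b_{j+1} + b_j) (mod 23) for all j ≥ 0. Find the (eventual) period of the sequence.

16

We have b_0 = 0; b_1 = 16; b_2 = 18; b_3 = 19; b_4 = 2; b_5 = 4; b_6 = 18; b_7 = 7; b_8 = 0; b_9 = 7; b_{10} = 5; b_{11} = 4; b_{12} = 21; b_{13} = 19; b_{14} = 5; b_{15} = 16; b_{16} = 0; b_{17} = 16.
Since (b_{16}, b_{17}) = (b_0, b_1) = (0, 16) (two consecutive terms determine the rest), the sequence is periodic with period 16.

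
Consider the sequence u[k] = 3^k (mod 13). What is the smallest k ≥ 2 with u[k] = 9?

Computing terms: u[1] = 3, u[2] = 9, u[3] = 1, u[4] = 3.
The sequence repeats with period 3.
The value 9 first appears (with k ≥ 2) at u[2].

2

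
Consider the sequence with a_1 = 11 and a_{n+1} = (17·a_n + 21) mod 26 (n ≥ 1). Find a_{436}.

14

We have a_1 = 11,  a_2 = 0,  a_3 = 21,  a_4 = 14,  a_5 = 25,  a_6 = 4,  a_7 = 11.
Since a_7 = a_1 = 11, the sequence is periodic with period 6.
(436 - 1) mod 6 = 3, so a_{436} = a_4 = 14.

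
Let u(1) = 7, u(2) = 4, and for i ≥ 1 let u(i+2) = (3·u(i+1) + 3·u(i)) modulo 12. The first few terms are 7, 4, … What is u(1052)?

0

We have u(1) = 7, u(2) = 4, u(3) = 9, u(4) = 3, u(5) = 0, u(6) = 9, u(7) = 3.
Since (u(6), u(7)) = (u(3), u(4)) = (9, 3) (two consecutive terms determine the rest), the sequence is eventually periodic: after a pre-period of length 2 it cycles with period 3.
For i ≥ 3, u(i) depends only on (i - 3) mod 3. (1052 - 3) mod 3 = 2, so u(1052) = u(5) = 0.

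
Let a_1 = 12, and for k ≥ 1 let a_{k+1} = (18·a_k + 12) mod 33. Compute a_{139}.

3

Computing terms: a_1 = 12,  a_2 = 30,  a_3 = 24,  a_4 = 15,  a_5 = 18,  a_6 = 6,  a_7 = 21,  a_8 = 27,  a_9 = 3,  a_{10} = 0,  a_{11} = 12.
Since a_{11} = a_1 = 12, the sequence is periodic with period 10.
(139 - 1) mod 10 = 8, so a_{139} = a_9 = 3.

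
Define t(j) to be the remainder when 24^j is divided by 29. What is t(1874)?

We have t(0) = 1; t(1) = 24; t(2) = 25; t(3) = 20; t(4) = 16; t(5) = 7; t(6) = 23; t(7) = 1.
The sequence repeats with period 7.
(1874 - 0) mod 7 = 5, so t(1874) = t(5) = 7.

7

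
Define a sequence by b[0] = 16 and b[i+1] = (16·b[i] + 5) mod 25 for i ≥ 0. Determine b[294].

21

Listing terms: b[0] = 16, b[1] = 11, b[2] = 6, b[3] = 1, b[4] = 21, b[5] = 16.
The sequence repeats with period 5.
(294 - 0) mod 5 = 4, so b[294] = b[4] = 21.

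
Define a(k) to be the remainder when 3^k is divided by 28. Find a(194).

a(1) = 3,  a(2) = 9,  a(3) = 27,  a(4) = 25,  a(5) = 19,  a(6) = 1,  a(7) = 3.
Since a(7) = a(1) = 3, the sequence is periodic with period 6.
(194 - 1) mod 6 = 1, so a(194) = a(2) = 9.

9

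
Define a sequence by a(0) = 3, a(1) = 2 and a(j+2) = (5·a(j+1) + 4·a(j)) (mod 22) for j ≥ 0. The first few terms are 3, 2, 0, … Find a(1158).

a(0) = 3, a(1) = 2, a(2) = 0, a(3) = 8, a(4) = 18, a(5) = 12, a(6) = 0, a(7) = 4, a(8) = 20, a(9) = 6, a(10) = 0, a(11) = 2, a(12) = 10, a(13) = 14, a(14) = 0, a(15) = 12, a(16) = 16, a(17) = 18, a(18) = 0, a(19) = 6, a(20) = 8, a(21) = 20, a(22) = 0, a(23) = 14, a(24) = 4, a(25) = 10, a(26) = 0, a(27) = 18, a(28) = 2, a(29) = 16, a(30) = 0, a(31) = 20, a(32) = 12, a(33) = 8, a(34) = 0, a(35) = 10, a(36) = 6, a(37) = 4, a(38) = 0, a(39) = 16, a(40) = 14, a(41) = 2, a(42) = 0.
Since (a(41), a(42)) = (a(1), a(2)) = (2, 0) (two consecutive terms determine the rest), the sequence is eventually periodic: after a pre-period of length 1 it cycles with period 40.
For j ≥ 1, a(j) depends only on (j - 1) mod 40. (1158 - 1) mod 40 = 37, so a(1158) = a(38) = 0.

0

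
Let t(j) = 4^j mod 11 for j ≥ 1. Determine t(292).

t(1) = 4,  t(2) = 5,  t(3) = 9,  t(4) = 3,  t(5) = 1,  t(6) = 4.
Since t(6) = t(1) = 4, the sequence is periodic with period 5.
So t(292) = t(1 + ((292-1) mod 5)) = t(2) = 5.

5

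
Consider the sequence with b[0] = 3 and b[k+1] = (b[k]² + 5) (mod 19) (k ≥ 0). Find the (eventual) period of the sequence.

Listing terms: b[0] = 3; b[1] = 14; b[2] = 11; b[3] = 12; b[4] = 16; b[5] = 14.
Since b[5] = b[1] = 14, the sequence is eventually periodic: after a pre-period of length 1 it cycles with period 4.

4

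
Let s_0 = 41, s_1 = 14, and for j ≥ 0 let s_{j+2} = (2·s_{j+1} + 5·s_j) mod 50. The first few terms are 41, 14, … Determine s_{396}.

s_0 = 41,  s_1 = 14,  s_2 = 33,  s_3 = 36,  s_4 = 37,  s_5 = 4,  s_6 = 43,  s_7 = 6,  s_8 = 27,  s_9 = 34,  s_{10} = 3,  s_{11} = 26,  s_{12} = 17,  s_{13} = 14,  s_{14} = 13,  s_{15} = 46,  s_{16} = 7,  s_{17} = 44,  s_{18} = 23,  s_{19} = 16,  s_{20} = 47,  s_{21} = 24,  s_{22} = 33,  s_{23} = 36.
Since (s_{22}, s_{23}) = (s_2, s_3) = (33, 36) (two consecutive terms determine the rest), the sequence is eventually periodic: after a pre-period of length 2 it cycles with period 20.
For j ≥ 2, s_j depends only on (j - 2) mod 20. (396 - 2) mod 20 = 14, so s_{396} = s_{16} = 7.

7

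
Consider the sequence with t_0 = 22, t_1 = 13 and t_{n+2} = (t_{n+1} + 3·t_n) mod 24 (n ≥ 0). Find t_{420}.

Computing terms: t_0 = 22, t_1 = 13, t_2 = 7, t_3 = 22, t_4 = 19, t_5 = 13, t_6 = 22, t_7 = 13.
Since (t_6, t_7) = (t_0, t_1) = (22, 13) (two consecutive terms determine the rest), the sequence is periodic with period 6.
(420 - 0) mod 6 = 0, so t_{420} = t_0 = 22.

22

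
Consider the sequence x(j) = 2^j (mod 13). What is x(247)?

11

Computing terms: x(0) = 1, x(1) = 2, x(2) = 4, x(3) = 8, x(4) = 3, x(5) = 6, x(6) = 12, x(7) = 11, x(8) = 9, x(9) = 5, x(10) = 10, x(11) = 7, x(12) = 1.
The sequence repeats with period 12.
So x(247) = x(0 + ((247-0) mod 12)) = x(7) = 11.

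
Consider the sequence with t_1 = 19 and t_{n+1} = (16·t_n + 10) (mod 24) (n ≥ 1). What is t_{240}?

Listing terms: t_1 = 19,  t_2 = 2,  t_3 = 18,  t_4 = 10,  t_5 = 2.
Since t_5 = t_2 = 2, the sequence is eventually periodic: after a pre-period of length 1 it cycles with period 3.
For n ≥ 2, t_n depends only on (n - 2) mod 3. (240 - 2) mod 3 = 1, so t_{240} = t_3 = 18.

18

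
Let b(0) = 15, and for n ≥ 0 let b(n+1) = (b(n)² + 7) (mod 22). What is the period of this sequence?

6

Computing terms: b(0) = 15; b(1) = 12; b(2) = 19; b(3) = 16; b(4) = 21; b(5) = 8; b(6) = 5; b(7) = 10; b(8) = 19.
Since b(8) = b(2) = 19, the sequence is eventually periodic: after a pre-period of length 2 it cycles with period 6.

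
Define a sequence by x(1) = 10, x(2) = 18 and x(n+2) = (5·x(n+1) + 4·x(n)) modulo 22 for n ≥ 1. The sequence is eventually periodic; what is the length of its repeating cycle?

We have x(1) = 10,  x(2) = 18,  x(3) = 20,  x(4) = 18,  x(5) = 16,  x(6) = 20,  x(7) = 10,  x(8) = 20,  x(9) = 8,  x(10) = 10,  x(11) = 16,  x(12) = 10,  x(13) = 4,  x(14) = 16,  x(15) = 8,  x(16) = 16,  x(17) = 2,  x(18) = 8,  x(19) = 4,  x(20) = 8,  x(21) = 12,  x(22) = 4,  x(23) = 2,  x(24) = 4,  x(25) = 6,  x(26) = 2,  x(27) = 12,  x(28) = 2,  x(29) = 14,  x(30) = 12,  x(31) = 6,  x(32) = 12,  x(33) = 18,  x(34) = 6,  x(35) = 14,  x(36) = 6,  x(37) = 20,  x(38) = 14,  x(39) = 18,  x(40) = 14,  x(41) = 10,  x(42) = 18.
The sequence repeats with period 40.

40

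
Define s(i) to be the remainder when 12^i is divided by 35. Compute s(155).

3

s(0) = 1,  s(1) = 12,  s(2) = 4,  s(3) = 13,  s(4) = 16,  s(5) = 17,  s(6) = 29,  s(7) = 33,  s(8) = 11,  s(9) = 27,  s(10) = 9,  s(11) = 3,  s(12) = 1.
The sequence repeats with period 12.
So s(155) = s(0 + ((155-0) mod 12)) = s(11) = 3.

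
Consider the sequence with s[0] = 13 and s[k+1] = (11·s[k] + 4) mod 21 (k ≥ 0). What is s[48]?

Listing terms: s[0] = 13; s[1] = 0; s[2] = 4; s[3] = 6; s[4] = 7; s[5] = 18; s[6] = 13.
The sequence repeats with period 6.
(48 - 0) mod 6 = 0, so s[48] = s[0] = 13.

13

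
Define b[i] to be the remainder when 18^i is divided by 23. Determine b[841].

b[0] = 1; b[1] = 18; b[2] = 2; b[3] = 13; b[4] = 4; b[5] = 3; b[6] = 8; b[7] = 6; b[8] = 16; b[9] = 12; b[10] = 9; b[11] = 1.
Since b[11] = b[0] = 1, the sequence is periodic with period 11.
So b[841] = b[0 + ((841-0) mod 11)] = b[5] = 3.

3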